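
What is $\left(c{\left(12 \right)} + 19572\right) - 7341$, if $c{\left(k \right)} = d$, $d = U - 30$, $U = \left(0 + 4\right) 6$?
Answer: $12225$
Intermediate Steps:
$U = 24$ ($U = 4 \cdot 6 = 24$)
$d = -6$ ($d = 24 - 30 = -6$)
$c{\left(k \right)} = -6$
$\left(c{\left(12 \right)} + 19572\right) - 7341 = \left(-6 + 19572\right) - 7341 = 19566 - 7341 = 12225$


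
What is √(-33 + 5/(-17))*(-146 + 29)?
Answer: -117*I*√9622/17 ≈ -675.1*I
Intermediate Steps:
√(-33 + 5/(-17))*(-146 + 29) = √(-33 + 5*(-1/17))*(-117) = √(-33 - 5/17)*(-117) = √(-566/17)*(-117) = (I*√9622/17)*(-117) = -117*I*√9622/17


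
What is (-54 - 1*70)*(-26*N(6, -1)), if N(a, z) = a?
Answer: 19344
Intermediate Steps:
(-54 - 1*70)*(-26*N(6, -1)) = (-54 - 1*70)*(-26*6) = (-54 - 70)*(-156) = -124*(-156) = 19344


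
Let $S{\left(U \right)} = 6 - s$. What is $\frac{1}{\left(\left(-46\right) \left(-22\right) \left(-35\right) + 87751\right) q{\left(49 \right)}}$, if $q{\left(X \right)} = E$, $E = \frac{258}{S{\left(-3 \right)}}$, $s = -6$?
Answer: $\frac{2}{2250233} \approx 8.888 \cdot 10^{-7}$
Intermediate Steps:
$S{\left(U \right)} = 12$ ($S{\left(U \right)} = 6 - -6 = 6 + 6 = 12$)
$E = \frac{43}{2}$ ($E = \frac{258}{12} = 258 \cdot \frac{1}{12} = \frac{43}{2} \approx 21.5$)
$q{\left(X \right)} = \frac{43}{2}$
$\frac{1}{\left(\left(-46\right) \left(-22\right) \left(-35\right) + 87751\right) q{\left(49 \right)}} = \frac{1}{\left(\left(-46\right) \left(-22\right) \left(-35\right) + 87751\right) \frac{43}{2}} = \frac{1}{1012 \left(-35\right) + 87751} \cdot \frac{2}{43} = \frac{1}{-35420 + 87751} \cdot \frac{2}{43} = \frac{1}{52331} \cdot \frac{2}{43} = \frac{2}{2250233}$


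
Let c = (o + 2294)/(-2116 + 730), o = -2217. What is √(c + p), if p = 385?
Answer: 13*√82/6 ≈ 19.620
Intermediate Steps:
c = -1/18 (c = (-2217 + 2294)/(-2116 + 730) = 77/(-1386) = 77*(-1/1386) = -1/18 ≈ -0.055556)
√(c + p) = √(-1/18 + 385) = √(6929/18) = 13*√82/6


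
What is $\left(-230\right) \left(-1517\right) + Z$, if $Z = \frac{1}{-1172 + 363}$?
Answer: $\frac{282268189}{809} \approx 3.4891 \cdot 10^{5}$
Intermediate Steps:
$Z = - \frac{1}{809}$ ($Z = \frac{1}{-809} = - \frac{1}{809} \approx -0.0012361$)
$\left(-230\right) \left(-1517\right) + Z = \left(-230\right) \left(-1517\right) - \frac{1}{809} = 348910 - \frac{1}{809} = \frac{282268189}{809}$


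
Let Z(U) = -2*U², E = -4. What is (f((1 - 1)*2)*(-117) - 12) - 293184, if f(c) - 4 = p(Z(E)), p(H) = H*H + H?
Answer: -409728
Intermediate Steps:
p(H) = H + H² (p(H) = H² + H = H + H²)
f(c) = 996 (f(c) = 4 + (-2*(-4)²)*(1 - 2*(-4)²) = 4 + (-2*16)*(1 - 2*16) = 4 - 32*(1 - 32) = 4 - 32*(-31) = 4 + 992 = 996)
(f((1 - 1)*2)*(-117) - 12) - 293184 = (996*(-117) - 12) - 293184 = (-116532 - 12) - 293184 = -116544 - 293184 = -409728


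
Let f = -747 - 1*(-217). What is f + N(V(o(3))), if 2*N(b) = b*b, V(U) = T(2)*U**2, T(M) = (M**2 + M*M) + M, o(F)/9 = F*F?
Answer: 2152335520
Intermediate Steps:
o(F) = 9*F**2 (o(F) = 9*(F*F) = 9*F**2)
T(M) = M + 2*M**2 (T(M) = (M**2 + M**2) + M = 2*M**2 + M = M + 2*M**2)
V(U) = 10*U**2 (V(U) = (2*(1 + 2*2))*U**2 = (2*(1 + 4))*U**2 = (2*5)*U**2 = 10*U**2)
N(b) = b**2/2 (N(b) = (b*b)/2 = b**2/2)
f = -530 (f = -747 + 217 = -530)
f + N(V(o(3))) = -530 + (10*(9*3**2)**2)**2/2 = -530 + (10*(9*9)**2)**2/2 = -530 + (10*81**2)**2/2 = -530 + (10*6561)**2/2 = -530 + (1/2)*65610**2 = -530 + (1/2)*4304672100 = -530 + 2152336050 = 2152335520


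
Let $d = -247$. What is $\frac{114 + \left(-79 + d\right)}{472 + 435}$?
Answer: $- \frac{212}{907} \approx -0.23374$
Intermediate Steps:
$\frac{114 + \left(-79 + d\right)}{472 + 435} = \frac{114 - 326}{472 + 435} = \frac{114 - 326}{907} = \left(-212\right) \frac{1}{907} = - \frac{212}{907}$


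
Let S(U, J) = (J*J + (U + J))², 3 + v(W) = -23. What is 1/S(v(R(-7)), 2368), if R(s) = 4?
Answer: 1/31469474574756 ≈ 3.1777e-14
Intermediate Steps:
v(W) = -26 (v(W) = -3 - 23 = -26)
S(U, J) = (J + U + J²)² (S(U, J) = (J² + (J + U))² = (J + U + J²)²)
1/S(v(R(-7)), 2368) = 1/((2368 - 26 + 2368²)²) = 1/((2368 - 26 + 5607424)²) = 1/(5609766²) = 1/31469474574756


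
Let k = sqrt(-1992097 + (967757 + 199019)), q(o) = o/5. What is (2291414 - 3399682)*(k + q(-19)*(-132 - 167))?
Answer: -6296070508/5 - 1108268*I*sqrt(825321) ≈ -1.2592e+9 - 1.0068e+9*I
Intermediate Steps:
q(o) = o/5 (q(o) = o*(1/5) = o/5)
k = I*sqrt(825321) (k = sqrt(-1992097 + 1166776) = sqrt(-825321) = I*sqrt(825321) ≈ 908.47*I)
(2291414 - 3399682)*(k + q(-19)*(-132 - 167)) = (2291414 - 3399682)*(I*sqrt(825321) + ((1/5)*(-19))*(-132 - 167)) = -1108268*(I*sqrt(825321) - 19/5*(-299)) = -1108268*(I*sqrt(825321) + 5681/5) = -1108268*(5681/5 + I*sqrt(825321)) = -6296070508/5 - 1108268*I*sqrt(825321)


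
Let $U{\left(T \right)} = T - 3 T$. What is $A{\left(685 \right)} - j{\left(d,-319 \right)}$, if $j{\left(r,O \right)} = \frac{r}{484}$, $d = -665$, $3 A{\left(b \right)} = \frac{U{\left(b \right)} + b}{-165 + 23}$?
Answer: $\frac{307415}{103092} \approx 2.9819$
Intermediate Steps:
$U{\left(T \right)} = - 2 T$
$A{\left(b \right)} = \frac{b}{426}$ ($A{\left(b \right)} = \frac{\left(- 2 b + b\right) \frac{1}{-165 + 23}}{3} = \frac{- b \frac{1}{-142}}{3} = \frac{- b \left(- \frac{1}{142}\right)}{3} = \frac{\frac{1}{142} b}{3} = \frac{b}{426}$)
$j{\left(r,O \right)} = \frac{r}{484}$ ($j{\left(r,O \right)} = r \frac{1}{484} = \frac{r}{484}$)
$A{\left(685 \right)} - j{\left(d,-319 \right)} = \frac{1}{426} \cdot 685 - \frac{1}{484} \left(-665\right) = \frac{685}{426} - - \frac{665}{484} = \frac{685}{426} + \frac{665}{484} = \frac{307415}{103092}$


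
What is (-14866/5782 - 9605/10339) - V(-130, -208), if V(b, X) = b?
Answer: 77165072/610001 ≈ 126.50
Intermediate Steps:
(-14866/5782 - 9605/10339) - V(-130, -208) = (-14866/5782 - 9605/10339) - 1*(-130) = (-14866*1/5782 - 9605*1/10339) + 130 = (-7433/2891 - 9605/10339) + 130 = -2135058/610001 + 130 = 77165072/610001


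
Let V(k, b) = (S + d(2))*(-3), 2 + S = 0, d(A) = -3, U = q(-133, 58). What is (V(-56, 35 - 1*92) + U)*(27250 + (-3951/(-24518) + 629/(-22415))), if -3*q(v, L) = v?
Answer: 444284501479509/274785485 ≈ 1.6168e+6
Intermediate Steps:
q(v, L) = -v/3
U = 133/3 (U = -1/3*(-133) = 133/3 ≈ 44.333)
S = -2 (S = -2 + 0 = -2)
V(k, b) = 15 (V(k, b) = (-2 - 3)*(-3) = -5*(-3) = 15)
(V(-56, 35 - 1*92) + U)*(27250 + (-3951/(-24518) + 629/(-22415))) = (15 + 133/3)*(27250 + (-3951/(-24518) + 629/(-22415))) = 178*(27250 + (-3951*(-1/24518) + 629*(-1/22415)))/3 = 178*(27250 + (3951/24518 - 629/22415))/3 = 178*(27250 + 73139843/549570970)/3 = (178/3)*(14975882072343/549570970) = 444284501479509/274785485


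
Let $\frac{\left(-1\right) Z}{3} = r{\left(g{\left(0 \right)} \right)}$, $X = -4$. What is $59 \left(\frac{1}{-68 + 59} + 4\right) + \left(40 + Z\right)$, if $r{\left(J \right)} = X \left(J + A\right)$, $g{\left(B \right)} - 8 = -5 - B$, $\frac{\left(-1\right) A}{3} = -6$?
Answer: $\frac{4693}{9} \approx 521.44$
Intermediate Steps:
$A = 18$ ($A = \left(-3\right) \left(-6\right) = 18$)
$g{\left(B \right)} = 3 - B$ ($g{\left(B \right)} = 8 - \left(5 + B\right) = 3 - B$)
$r{\left(J \right)} = -72 - 4 J$ ($r{\left(J \right)} = - 4 \left(J + 18\right) = - 4 \left(18 + J\right) = -72 - 4 J$)
$Z = 252$ ($Z = - 3 \left(-72 - 4 \left(3 - 0\right)\right) = - 3 \left(-72 - 4 \left(3 + 0\right)\right) = - 3 \left(-72 - 12\right) = \left(-3\right) \left(-84\right) = 252$)
$59 \left(\frac{1}{-68 + 59} + 4\right) + \left(40 + Z\right) = 59 \left(\frac{1}{-68 + 59} + 4\right) + \left(40 + 252\right) = 59 \left(\frac{1}{-9} + 4\right) + 292 = 59 \left(- \frac{1}{9} + 4\right) + 292 = 59 \cdot \frac{35}{9} + 292 = \frac{2065}{9} + 292 = \frac{4693}{9}$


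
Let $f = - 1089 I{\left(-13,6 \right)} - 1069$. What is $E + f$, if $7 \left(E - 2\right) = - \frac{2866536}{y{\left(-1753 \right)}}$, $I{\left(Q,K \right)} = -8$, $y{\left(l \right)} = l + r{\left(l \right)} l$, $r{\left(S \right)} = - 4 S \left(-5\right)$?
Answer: $\frac{3288944854369}{430208989} \approx 7645.0$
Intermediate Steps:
$r{\left(S \right)} = 20 S$
$y{\left(l \right)} = l + 20 l^{2}$ ($y{\left(l \right)} = l + 20 l l = l + 20 l^{2}$)
$f = 7643$ ($f = \left(-1089\right) \left(-8\right) - 1069 = 8712 - 1069 = 7643$)
$E = \frac{857551442}{430208989}$ ($E = 2 + \frac{\left(-2866536\right) \frac{1}{\left(-1753\right) \left(1 + 20 \left(-1753\right)\right)}}{7} = 2 + \frac{\left(-2866536\right) \frac{1}{\left(-1753\right) \left(1 - 35060\right)}}{7} = 2 + \frac{\left(-2866536\right) \frac{1}{\left(-1753\right) \left(-35059\right)}}{7} = 2 + \frac{\left(-2866536\right) \frac{1}{61458427}}{7} = 2 + \frac{1}{7} \left(- \frac{2866536}{61458427}\right) = 2 - \frac{2866536}{430208989} = \frac{857551442}{430208989} \approx 1.9933$)
$E + f = \frac{857551442}{430208989} + 7643 = \frac{3288944854369}{430208989}$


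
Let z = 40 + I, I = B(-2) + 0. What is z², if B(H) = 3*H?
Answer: 1156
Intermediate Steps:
I = -6 (I = 3*(-2) + 0 = -6 + 0 = -6)
z = 34 (z = 40 - 6 = 34)
z² = 34² = 1156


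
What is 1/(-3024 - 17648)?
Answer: -1/20672 ≈ -4.8375e-5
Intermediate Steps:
1/(-3024 - 17648) = 1/(-20672) = -1/20672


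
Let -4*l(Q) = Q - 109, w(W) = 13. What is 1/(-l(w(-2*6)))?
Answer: -1/24 ≈ -0.041667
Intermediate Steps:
l(Q) = 109/4 - Q/4 (l(Q) = -(Q - 109)/4 = -(-109 + Q)/4 = 109/4 - Q/4)
1/(-l(w(-2*6))) = 1/(-(109/4 - ¼*13)) = 1/(-(109/4 - 13/4)) = 1/(-1*24) = 1/(-24) = -1/24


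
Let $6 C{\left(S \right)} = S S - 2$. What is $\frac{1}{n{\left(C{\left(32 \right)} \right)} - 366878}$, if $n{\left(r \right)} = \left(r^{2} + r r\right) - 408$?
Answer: $- \frac{9}{2783332} \approx -3.2335 \cdot 10^{-6}$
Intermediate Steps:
$C{\left(S \right)} = - \frac{1}{3} + \frac{S^{2}}{6}$ ($C{\left(S \right)} = \frac{S S - 2}{6} = \frac{S^{2} - 2}{6} = \frac{-2 + S^{2}}{6} = - \frac{1}{3} + \frac{S^{2}}{6}$)
$n{\left(r \right)} = -408 + 2 r^{2}$ ($n{\left(r \right)} = \left(r^{2} + r^{2}\right) - 408 = 2 r^{2} - 408 = -408 + 2 r^{2}$)
$\frac{1}{n{\left(C{\left(32 \right)} \right)} - 366878} = \frac{1}{\left(-408 + 2 \left(- \frac{1}{3} + \frac{32^{2}}{6}\right)^{2}\right) - 366878} = \frac{1}{\left(-408 + 2 \left(- \frac{1}{3} + \frac{1}{6} \cdot 1024\right)^{2}\right) - 366878} = \frac{1}{\left(-408 + 2 \left(- \frac{1}{3} + \frac{512}{3}\right)^{2}\right) - 366878} = \frac{1}{\left(-408 + 2 \left(\frac{511}{3}\right)^{2}\right) - 366878} = \frac{1}{\left(-408 + 2 \cdot \frac{261121}{9}\right) - 366878} = \frac{1}{\left(-408 + \frac{522242}{9}\right) - 366878} = \frac{1}{\frac{518570}{9} - 366878} = \frac{1}{- \frac{2783332}{9}} = - \frac{9}{2783332}$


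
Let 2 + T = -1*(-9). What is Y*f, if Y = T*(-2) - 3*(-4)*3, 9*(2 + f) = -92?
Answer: -2420/9 ≈ -268.89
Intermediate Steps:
f = -110/9 (f = -2 + (1/9)*(-92) = -2 - 92/9 = -110/9 ≈ -12.222)
T = 7 (T = -2 - 1*(-9) = -2 + 9 = 7)
Y = 22 (Y = 7*(-2) - 3*(-4)*3 = -14 - (-12)*3 = -14 - 1*(-36) = -14 + 36 = 22)
Y*f = 22*(-110/9) = -2420/9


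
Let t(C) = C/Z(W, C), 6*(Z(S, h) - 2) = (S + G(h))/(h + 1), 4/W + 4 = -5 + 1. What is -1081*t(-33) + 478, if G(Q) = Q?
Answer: 14097562/835 ≈ 16883.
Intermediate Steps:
W = -½ (W = 4/(-4 + (-5 + 1)) = 4/(-4 - 4) = 4/(-8) = 4*(-⅛) = -½ ≈ -0.50000)
Z(S, h) = 2 + (S + h)/(6*(1 + h)) (Z(S, h) = 2 + ((S + h)/(h + 1))/6 = 2 + ((S + h)/(1 + h))/6 = 2 + (S + h)/(6*(1 + h)))
t(C) = 6*C*(1 + C)/(23/2 + 13*C) (t(C) = C/(((12 - ½ + 13*C)/(6*(1 + C)))) = C/(((23/2 + 13*C)/(6*(1 + C)))) = C*(6*(1 + C)/(23/2 + 13*C)) = 6*C*(1 + C)/(23/2 + 13*C))
-1081*t(-33) + 478 = -12972*(-33)*(1 - 33)/(23 + 26*(-33)) + 478 = -12972*(-33)*(-32)/(23 - 858) + 478 = -12972*(-33)*(-32)/(-835) + 478 = -12972*(-33)*(-1)*(-32)/835 + 478 = -1081*(-12672/835) + 478 = 13698432/835 + 478 = 14097562/835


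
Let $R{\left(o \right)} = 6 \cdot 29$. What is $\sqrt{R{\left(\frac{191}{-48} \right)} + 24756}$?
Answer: $3 \sqrt{2770} \approx 157.89$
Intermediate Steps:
$R{\left(o \right)} = 174$
$\sqrt{R{\left(\frac{191}{-48} \right)} + 24756} = \sqrt{174 + 24756} = \sqrt{24930} = 3 \sqrt{2770}$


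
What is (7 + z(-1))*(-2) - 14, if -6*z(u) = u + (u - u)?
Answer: -85/3 ≈ -28.333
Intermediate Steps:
z(u) = -u/6 (z(u) = -(u + (u - u))/6 = -(u + 0)/6 = -u/6)
(7 + z(-1))*(-2) - 14 = (7 - ⅙*(-1))*(-2) - 14 = (7 + ⅙)*(-2) - 14 = (43/6)*(-2) - 14 = -43/3 - 14 = -85/3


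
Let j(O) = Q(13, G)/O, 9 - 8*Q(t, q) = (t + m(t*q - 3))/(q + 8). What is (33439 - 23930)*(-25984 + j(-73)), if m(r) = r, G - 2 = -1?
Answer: -649331393329/2628 ≈ -2.4708e+8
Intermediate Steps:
G = 1 (G = 2 - 1 = 1)
Q(t, q) = 9/8 - (-3 + t + q*t)/(8*(8 + q)) (Q(t, q) = 9/8 - (t + (t*q - 3))/(8*(q + 8)) = 9/8 - (t + (q*t - 3))/(8*(8 + q)) = 9/8 - (t + (-3 + q*t))/(8*(8 + q)) = 9/8 - (-3 + t + q*t)/(8*(8 + q)))
j(O) = 29/(36*O) (j(O) = ((75 - 1*13 + 9*1 - 1*1*13)/(8*(8 + 1)))/O = ((1/8)*(75 - 13 + 9 - 13)/9)/O = ((1/8)*(1/9)*58)/O = 29/(36*O))
(33439 - 23930)*(-25984 + j(-73)) = (33439 - 23930)*(-25984 + (29/36)/(-73)) = 9509*(-25984 + (29/36)*(-1/73)) = 9509*(-25984 - 29/2628) = 9509*(-68285981/2628) = -649331393329/2628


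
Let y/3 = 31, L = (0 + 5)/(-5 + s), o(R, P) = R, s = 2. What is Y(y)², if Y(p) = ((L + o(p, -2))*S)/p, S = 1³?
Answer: 75076/77841 ≈ 0.96448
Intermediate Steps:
S = 1
L = -5/3 (L = (0 + 5)/(-5 + 2) = 5/(-3) = 5*(-⅓) = -5/3 ≈ -1.6667)
y = 93 (y = 3*31 = 93)
Y(p) = (-5/3 + p)/p (Y(p) = ((-5/3 + p)*1)/p = (-5/3 + p)/p)
Y(y)² = ((-5/3 + 93)/93)² = ((1/93)*(274/3))² = (274/279)² = 75076/77841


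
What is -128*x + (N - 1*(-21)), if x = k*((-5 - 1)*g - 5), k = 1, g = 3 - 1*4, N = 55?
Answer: -52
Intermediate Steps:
g = -1 (g = 3 - 4 = -1)
x = 1 (x = 1*((-5 - 1)*(-1) - 5) = 1*(-6*(-1) - 5) = 1*(6 - 5) = 1*1 = 1)
-128*x + (N - 1*(-21)) = -128*1 + (55 - 1*(-21)) = -128 + (55 + 21) = -128 + 76 = -52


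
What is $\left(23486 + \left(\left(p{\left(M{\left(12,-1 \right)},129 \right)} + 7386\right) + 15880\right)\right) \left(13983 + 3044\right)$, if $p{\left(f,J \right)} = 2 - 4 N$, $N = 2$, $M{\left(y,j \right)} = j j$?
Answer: $795944142$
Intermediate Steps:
$M{\left(y,j \right)} = j^{2}$
$p{\left(f,J \right)} = -6$ ($p{\left(f,J \right)} = 2 - 8 = -6$)
$\left(23486 + \left(\left(p{\left(M{\left(12,-1 \right)},129 \right)} + 7386\right) + 15880\right)\right) \left(13983 + 3044\right) = \left(23486 + \left(\left(-6 + 7386\right) + 15880\right)\right) \left(13983 + 3044\right) = \left(23486 + \left(7380 + 15880\right)\right) 17027 = \left(23486 + 23260\right) 17027 = 46746 \cdot 17027 = 795944142$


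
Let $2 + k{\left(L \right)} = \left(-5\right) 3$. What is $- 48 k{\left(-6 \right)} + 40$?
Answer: $856$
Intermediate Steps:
$k{\left(L \right)} = -17$ ($k{\left(L \right)} = -2 - 15 = -17$)
$- 48 k{\left(-6 \right)} + 40 = \left(-48\right) \left(-17\right) + 40 = 816 + 40 = 856$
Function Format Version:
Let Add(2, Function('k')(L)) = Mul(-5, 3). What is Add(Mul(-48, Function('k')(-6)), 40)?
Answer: 856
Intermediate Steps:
Function('k')(L) = -17 (Function('k')(L) = Add(-2, Mul(-5, 3)) = Add(-2, -15) = -17)
Add(Mul(-48, Function('k')(-6)), 40) = Add(Mul(-48, -17), 40) = Add(816, 40) = 856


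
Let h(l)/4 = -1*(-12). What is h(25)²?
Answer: 2304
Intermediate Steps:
h(l) = 48 (h(l) = 4*(-1*(-12)) = 4*12 = 48)
h(25)² = 48² = 2304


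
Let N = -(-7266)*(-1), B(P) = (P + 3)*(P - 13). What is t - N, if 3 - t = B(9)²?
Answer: 4965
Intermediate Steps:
B(P) = (-13 + P)*(3 + P) (B(P) = (3 + P)*(-13 + P) = (-13 + P)*(3 + P))
t = -2301 (t = 3 - (-39 + 9² - 10*9)² = 3 - (-39 + 81 - 90)² = 3 - 1*(-48)² = 3 - 1*2304 = 3 - 2304 = -2301)
N = -7266 (N = -1211*6 = -7266)
t - N = -2301 - 1*(-7266) = -2301 + 7266 = 4965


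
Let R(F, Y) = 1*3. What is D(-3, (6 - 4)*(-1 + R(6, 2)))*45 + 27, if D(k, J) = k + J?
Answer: 72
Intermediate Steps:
R(F, Y) = 3
D(k, J) = J + k
D(-3, (6 - 4)*(-1 + R(6, 2)))*45 + 27 = ((6 - 4)*(-1 + 3) - 3)*45 + 27 = (2*2 - 3)*45 + 27 = (4 - 3)*45 + 27 = 1*45 + 27 = 45 + 27 = 72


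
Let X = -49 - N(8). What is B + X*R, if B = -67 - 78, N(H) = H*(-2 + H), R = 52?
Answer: -5189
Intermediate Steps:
X = -97 (X = -49 - 8*(-2 + 8) = -49 - 8*6 = -49 - 1*48 = -49 - 48 = -97)
B = -145
B + X*R = -145 - 97*52 = -145 - 5044 = -5189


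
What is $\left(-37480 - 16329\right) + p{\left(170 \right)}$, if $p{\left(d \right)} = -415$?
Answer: $-54224$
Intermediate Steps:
$\left(-37480 - 16329\right) + p{\left(170 \right)} = \left(-37480 - 16329\right) - 415 = -53809 - 415 = -54224$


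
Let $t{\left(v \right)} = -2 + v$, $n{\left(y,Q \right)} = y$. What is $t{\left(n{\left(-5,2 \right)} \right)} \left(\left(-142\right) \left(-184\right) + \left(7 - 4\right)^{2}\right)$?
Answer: $-182959$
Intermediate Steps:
$t{\left(n{\left(-5,2 \right)} \right)} \left(\left(-142\right) \left(-184\right) + \left(7 - 4\right)^{2}\right) = \left(-2 - 5\right) \left(\left(-142\right) \left(-184\right) + \left(7 - 4\right)^{2}\right) = - 7 \left(26128 + 3^{2}\right) = - 7 \left(26128 + 9\right) = \left(-7\right) 26137 = -182959$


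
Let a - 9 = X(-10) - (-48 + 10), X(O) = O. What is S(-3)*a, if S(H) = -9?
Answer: -333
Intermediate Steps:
a = 37 (a = 9 + (-10 - (-48 + 10)) = 9 + (-10 - 1*(-38)) = 9 + (-10 + 38) = 9 + 28 = 37)
S(-3)*a = -9*37 = -333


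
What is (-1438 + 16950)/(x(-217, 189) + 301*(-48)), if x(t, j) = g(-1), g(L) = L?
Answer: -15512/14449 ≈ -1.0736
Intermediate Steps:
x(t, j) = -1
(-1438 + 16950)/(x(-217, 189) + 301*(-48)) = (-1438 + 16950)/(-1 + 301*(-48)) = 15512/(-1 - 14448) = 15512/(-14449) = 15512*(-1/14449) = -15512/14449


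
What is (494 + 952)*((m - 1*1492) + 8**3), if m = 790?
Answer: -274740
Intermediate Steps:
(494 + 952)*((m - 1*1492) + 8**3) = (494 + 952)*((790 - 1*1492) + 8**3) = 1446*((790 - 1492) + 512) = 1446*(-702 + 512) = 1446*(-190) = -274740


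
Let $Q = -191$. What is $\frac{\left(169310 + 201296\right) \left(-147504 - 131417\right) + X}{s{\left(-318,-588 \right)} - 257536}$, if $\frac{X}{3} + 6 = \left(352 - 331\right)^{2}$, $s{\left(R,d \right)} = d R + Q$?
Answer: $\frac{103369794821}{70743} \approx 1.4612 \cdot 10^{6}$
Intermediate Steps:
$s{\left(R,d \right)} = -191 + R d$ ($s{\left(R,d \right)} = d R - 191 = R d - 191 = -191 + R d$)
$X = 1305$ ($X = -18 + 3 \left(352 - 331\right)^{2} = -18 + 3 \cdot 21^{2} = -18 + 3 \cdot 441 = -18 + 1323 = 1305$)
$\frac{\left(169310 + 201296\right) \left(-147504 - 131417\right) + X}{s{\left(-318,-588 \right)} - 257536} = \frac{\left(169310 + 201296\right) \left(-147504 - 131417\right) + 1305}{\left(-191 - -186984\right) - 257536} = \frac{370606 \left(-278921\right) + 1305}{\left(-191 + 186984\right) - 257536} = \frac{-103369796126 + 1305}{186793 - 257536} = - \frac{103369794821}{-70743} = \left(-103369794821\right) \left(- \frac{1}{70743}\right) = \frac{103369794821}{70743}$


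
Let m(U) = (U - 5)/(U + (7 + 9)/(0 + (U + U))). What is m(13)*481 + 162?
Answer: 78698/177 ≈ 444.62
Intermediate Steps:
m(U) = (-5 + U)/(U + 8/U) (m(U) = (-5 + U)/(U + 16/(0 + 2*U)) = (-5 + U)/(U + 16/((2*U))) = (-5 + U)/(U + 16*(1/(2*U))) = (-5 + U)/(U + 8/U))
m(13)*481 + 162 = (13*(-5 + 13)/(8 + 13²))*481 + 162 = (13*8/(8 + 169))*481 + 162 = (13*8/177)*481 + 162 = (13*(1/177)*8)*481 + 162 = (104/177)*481 + 162 = 50024/177 + 162 = 78698/177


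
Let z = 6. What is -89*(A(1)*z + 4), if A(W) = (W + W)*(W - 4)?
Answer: 2848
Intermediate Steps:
A(W) = 2*W*(-4 + W) (A(W) = (2*W)*(-4 + W) = 2*W*(-4 + W))
-89*(A(1)*z + 4) = -89*((2*1*(-4 + 1))*6 + 4) = -89*((2*1*(-3))*6 + 4) = -89*(-6*6 + 4) = -89*(-36 + 4) = -89*(-32) = 2848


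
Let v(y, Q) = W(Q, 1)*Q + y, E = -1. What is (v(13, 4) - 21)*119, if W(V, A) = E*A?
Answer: -1428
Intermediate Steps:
W(V, A) = -A
v(y, Q) = y - Q (v(y, Q) = (-1*1)*Q + y = -Q + y = y - Q)
(v(13, 4) - 21)*119 = ((13 - 1*4) - 21)*119 = ((13 - 4) - 21)*119 = (9 - 21)*119 = -12*119 = -1428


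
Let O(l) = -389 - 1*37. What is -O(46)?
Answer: 426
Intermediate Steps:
O(l) = -426 (O(l) = -389 - 37 = -426)
-O(46) = -1*(-426) = 426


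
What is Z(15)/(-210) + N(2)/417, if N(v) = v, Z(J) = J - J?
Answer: 2/417 ≈ 0.0047962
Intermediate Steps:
Z(J) = 0
Z(15)/(-210) + N(2)/417 = 0/(-210) + 2/417 = 0*(-1/210) + 2*(1/417) = 0 + 2/417 = 2/417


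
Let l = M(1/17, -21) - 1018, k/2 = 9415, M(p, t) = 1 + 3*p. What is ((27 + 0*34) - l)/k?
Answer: 507/9146 ≈ 0.055434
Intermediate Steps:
k = 18830 (k = 2*9415 = 18830)
l = -17286/17 (l = (1 + 3/17) - 1018 = 20/17 - 1018 = -17286/17 ≈ -1016.8)
((27 + 0*34) - l)/k = ((27 + 0*34) - 1*(-17286/17))/18830 = ((27 + 0) + 17286/17)*(1/18830) = (27 + 17286/17)*(1/18830) = (17745/17)*(1/18830) = 507/9146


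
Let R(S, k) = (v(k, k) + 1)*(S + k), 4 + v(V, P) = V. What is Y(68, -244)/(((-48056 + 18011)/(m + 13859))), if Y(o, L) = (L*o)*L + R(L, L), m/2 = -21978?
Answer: 125473911448/30045 ≈ 4.1762e+6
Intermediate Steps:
m = -43956 (m = 2*(-21978) = -43956)
v(V, P) = -4 + V
R(S, k) = (-3 + k)*(S + k) (R(S, k) = ((-4 + k) + 1)*(S + k) = (-3 + k)*(S + k))
Y(o, L) = 2*L + o*L**2 + 2*L*(-4 + L) (Y(o, L) = (L*o)*L + (L + L + L*(-4 + L) + L*(-4 + L)) = o*L**2 + (2*L + 2*L*(-4 + L)) = 2*L + o*L**2 + 2*L*(-4 + L))
Y(68, -244)/(((-48056 + 18011)/(m + 13859))) = (-244*(-6 + 2*(-244) - 244*68))/(((-48056 + 18011)/(-43956 + 13859))) = (-244*(-6 - 488 - 16592))/((-30045/(-30097))) = (-244*(-17086))/((-30045*(-1/30097))) = 4168984/(30045/30097) = 4168984*(30097/30045) = 125473911448/30045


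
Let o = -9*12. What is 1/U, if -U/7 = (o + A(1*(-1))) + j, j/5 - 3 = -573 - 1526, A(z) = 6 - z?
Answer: 1/74067 ≈ 1.3501e-5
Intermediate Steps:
o = -108
j = -10480 (j = 15 + 5*(-573 - 1526) = 15 + 5*(-2099) = 15 - 10495 = -10480)
U = 74067 (U = -7*((-108 + (6 - (-1))) - 10480) = -7*((-108 + (6 - 1*(-1))) - 10480) = -7*((-108 + (6 + 1)) - 10480) = -7*((-108 + 7) - 10480) = -7*(-101 - 10480) = -7*(-10581) = 74067)
1/U = 1/74067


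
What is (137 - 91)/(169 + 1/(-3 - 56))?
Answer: 1357/4985 ≈ 0.27222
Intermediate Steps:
(137 - 91)/(169 + 1/(-3 - 56)) = 46/(169 + 1/(-59)) = 46/(169 - 1/59) = 46/(9970/59) = 46*(59/9970) = 1357/4985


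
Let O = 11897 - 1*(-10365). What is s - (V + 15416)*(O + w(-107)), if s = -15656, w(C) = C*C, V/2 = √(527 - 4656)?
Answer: -519704432 - 67422*I*√4129 ≈ -5.197e+8 - 4.3324e+6*I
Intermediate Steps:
V = 2*I*√4129 (V = 2*√(527 - 4656) = 2*√(-4129) = 2*(I*√4129) = 2*I*√4129 ≈ 128.51*I)
w(C) = C²
O = 22262 (O = 11897 + 10365 = 22262)
s - (V + 15416)*(O + w(-107)) = -15656 - (2*I*√4129 + 15416)*(22262 + (-107)²) = -15656 - (15416 + 2*I*√4129)*(22262 + 11449) = -15656 - (15416 + 2*I*√4129)*33711 = -15656 - (519688776 + 67422*I*√4129) = -15656 + (-519688776 - 67422*I*√4129) = -519704432 - 67422*I*√4129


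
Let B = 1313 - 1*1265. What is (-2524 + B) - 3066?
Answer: -5542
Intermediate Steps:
B = 48 (B = 1313 - 1265 = 48)
(-2524 + B) - 3066 = (-2524 + 48) - 3066 = -2476 - 3066 = -5542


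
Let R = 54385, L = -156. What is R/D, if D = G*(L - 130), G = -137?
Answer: 54385/39182 ≈ 1.3880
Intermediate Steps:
D = 39182 (D = -137*(-156 - 130) = -137*(-286) = 39182)
R/D = 54385/39182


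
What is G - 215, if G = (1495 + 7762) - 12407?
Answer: -3365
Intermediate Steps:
G = -3150 (G = 9257 - 12407 = -3150)
G - 215 = -3150 - 215 = -3365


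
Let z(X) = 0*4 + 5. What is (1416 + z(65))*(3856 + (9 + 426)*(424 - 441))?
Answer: -5028919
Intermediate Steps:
z(X) = 5 (z(X) = 0 + 5 = 5)
(1416 + z(65))*(3856 + (9 + 426)*(424 - 441)) = (1416 + 5)*(3856 + (9 + 426)*(424 - 441)) = 1421*(3856 + 435*(-17)) = 1421*(3856 - 7395) = 1421*(-3539) = -5028919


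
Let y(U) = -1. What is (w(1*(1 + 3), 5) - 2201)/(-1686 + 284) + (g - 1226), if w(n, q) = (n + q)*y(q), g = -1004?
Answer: -1562125/701 ≈ -2228.4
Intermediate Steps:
w(n, q) = -n - q (w(n, q) = (n + q)*(-1) = -n - q)
(w(1*(1 + 3), 5) - 2201)/(-1686 + 284) + (g - 1226) = ((-(1 + 3) - 1*5) - 2201)/(-1686 + 284) + (-1004 - 1226) = ((-4 - 5) - 2201)/(-1402) - 2230 = ((-1*4 - 5) - 2201)*(-1/1402) - 2230 = ((-4 - 5) - 2201)*(-1/1402) - 2230 = (-9 - 2201)*(-1/1402) - 2230 = -2210*(-1/1402) - 2230 = 1105/701 - 2230 = -1562125/701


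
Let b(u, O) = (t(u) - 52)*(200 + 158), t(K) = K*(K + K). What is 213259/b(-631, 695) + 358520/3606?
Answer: 51101075457577/513971581980 ≈ 99.424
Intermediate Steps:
t(K) = 2*K**2 (t(K) = K*(2*K) = 2*K**2)
b(u, O) = -18616 + 716*u**2 (b(u, O) = (2*u**2 - 52)*(200 + 158) = (-52 + 2*u**2)*358 = -18616 + 716*u**2)
213259/b(-631, 695) + 358520/3606 = 213259/(-18616 + 716*(-631)**2) + 358520/3606 = 213259/(-18616 + 716*398161) + 358520*(1/3606) = 213259/(-18616 + 285083276) + 179260/1803 = 213259/285064660 + 179260/1803 = 51101075457577/513971581980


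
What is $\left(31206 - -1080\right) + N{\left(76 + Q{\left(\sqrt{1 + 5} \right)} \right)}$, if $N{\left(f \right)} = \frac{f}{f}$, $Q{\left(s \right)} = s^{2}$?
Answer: $32287$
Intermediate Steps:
$N{\left(f \right)} = 1$
$\left(31206 - -1080\right) + N{\left(76 + Q{\left(\sqrt{1 + 5} \right)} \right)} = \left(31206 - -1080\right) + 1 = \left(31206 + \left(-40 + 1120\right)\right) + 1 = \left(31206 + 1080\right) + 1 = 32286 + 1 = 32287$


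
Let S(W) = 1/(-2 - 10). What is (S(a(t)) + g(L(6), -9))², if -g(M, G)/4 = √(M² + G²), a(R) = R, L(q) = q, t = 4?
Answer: 269569/144 + 2*√13 ≈ 1879.2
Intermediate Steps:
g(M, G) = -4*√(G² + M²) (g(M, G) = -4*√(M² + G²) = -4*√(G² + M²))
S(W) = -1/12 (S(W) = 1/(-12) = -1/12)
(S(a(t)) + g(L(6), -9))² = (-1/12 - 4*√((-9)² + 6²))² = (-1/12 - 4*√(81 + 36))² = (-1/12 - 12*√13)²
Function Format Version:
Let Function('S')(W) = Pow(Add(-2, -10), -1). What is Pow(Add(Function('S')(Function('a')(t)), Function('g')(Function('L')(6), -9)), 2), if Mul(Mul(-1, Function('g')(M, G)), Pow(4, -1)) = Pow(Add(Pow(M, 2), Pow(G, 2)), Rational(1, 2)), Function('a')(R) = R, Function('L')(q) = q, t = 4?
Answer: Add(Rational(269569, 144), Mul(2, Pow(13, Rational(1, 2)))) ≈ 1879.2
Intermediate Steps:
Function('g')(M, G) = Mul(-4, Pow(Add(Pow(G, 2), Pow(M, 2)), Rational(1, 2))) (Function('g')(M, G) = Mul(-4, Pow(Add(Pow(M, 2), Pow(G, 2)), Rational(1, 2))) = Mul(-4, Pow(Add(Pow(G, 2), Pow(M, 2)), Rational(1, 2))))
Function('S')(W) = Rational(-1, 12) (Function('S')(W) = Pow(-12, -1) = Rational(-1, 12))
Pow(Add(Function('S')(Function('a')(t)), Function('g')(Function('L')(6), -9)), 2) = Pow(Add(Rational(-1, 12), Mul(-4, Pow(Add(Pow(-9, 2), Pow(6, 2)), Rational(1, 2)))), 2) = Pow(Add(Rational(-1, 12), Mul(-4, Pow(Add(81, 36), Rational(1, 2)))), 2) = Pow(Add(Rational(-1, 12), Mul(-4, Pow(117, Rational(1, 2)))), 2) = Pow(Add(Rational(-1, 12), Mul(-4, Mul(3, Pow(13, Rational(1, 2))))), 2) = Pow(Add(Rational(-1, 12), Mul(-12, Pow(13, Rational(1, 2)))), 2)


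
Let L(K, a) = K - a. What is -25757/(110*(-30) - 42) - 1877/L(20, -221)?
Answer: -65497/805422 ≈ -0.081320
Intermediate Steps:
-25757/(110*(-30) - 42) - 1877/L(20, -221) = -25757/(110*(-30) - 42) - 1877/(20 - 1*(-221)) = -25757/(-3300 - 42) - 1877/(20 + 221) = -25757/(-3342) - 1877/241 = -25757*(-1/3342) - 1877*1/241 = 25757/3342 - 1877/241 = -65497/805422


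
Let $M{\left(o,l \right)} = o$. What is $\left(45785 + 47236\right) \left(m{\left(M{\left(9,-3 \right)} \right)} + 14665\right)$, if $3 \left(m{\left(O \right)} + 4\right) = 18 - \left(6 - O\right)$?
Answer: $1364432028$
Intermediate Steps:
$m{\left(O \right)} = \frac{O}{3}$ ($m{\left(O \right)} = -4 + \frac{18 - \left(6 - O\right)}{3} = -4 + \frac{18 + \left(-6 + O\right)}{3} = -4 + \frac{12 + O}{3} = -4 + \left(4 + \frac{O}{3}\right) = \frac{O}{3}$)
$\left(45785 + 47236\right) \left(m{\left(M{\left(9,-3 \right)} \right)} + 14665\right) = \left(45785 + 47236\right) \left(\frac{1}{3} \cdot 9 + 14665\right) = 93021 \left(3 + 14665\right) = 93021 \cdot 14668 = 1364432028$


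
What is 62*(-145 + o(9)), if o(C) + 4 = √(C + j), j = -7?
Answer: -9238 + 62*√2 ≈ -9150.3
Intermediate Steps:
o(C) = -4 + √(-7 + C) (o(C) = -4 + √(C - 7) = -4 + √(-7 + C))
62*(-145 + o(9)) = 62*(-145 + (-4 + √(-7 + 9))) = 62*(-145 + (-4 + √2)) = 62*(-149 + √2) = -9238 + 62*√2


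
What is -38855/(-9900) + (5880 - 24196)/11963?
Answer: 56698793/23686740 ≈ 2.3937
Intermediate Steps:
-38855/(-9900) + (5880 - 24196)/11963 = -38855*(-1/9900) - 18316*1/11963 = 7771/1980 - 18316/11963 = 56698793/23686740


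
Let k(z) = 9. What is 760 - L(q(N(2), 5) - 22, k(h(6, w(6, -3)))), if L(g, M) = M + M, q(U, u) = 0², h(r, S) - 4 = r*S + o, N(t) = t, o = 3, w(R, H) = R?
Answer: 742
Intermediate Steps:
h(r, S) = 7 + S*r (h(r, S) = 4 + (r*S + 3) = 4 + (S*r + 3) = 4 + (3 + S*r) = 7 + S*r)
q(U, u) = 0
L(g, M) = 2*M
760 - L(q(N(2), 5) - 22, k(h(6, w(6, -3)))) = 760 - 2*9 = 760 - 1*18 = 760 - 18 = 742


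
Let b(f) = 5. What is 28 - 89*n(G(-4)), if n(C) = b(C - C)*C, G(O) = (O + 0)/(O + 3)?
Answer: -1752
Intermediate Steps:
G(O) = O/(3 + O)
n(C) = 5*C
28 - 89*n(G(-4)) = 28 - 445*(-4/(3 - 4)) = 28 - 445*(-4/(-1)) = 28 - 445*(-4*(-1)) = 28 - 445*4 = 28 - 89*20 = 28 - 1780 = -1752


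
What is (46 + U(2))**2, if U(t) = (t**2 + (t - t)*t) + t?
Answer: 2704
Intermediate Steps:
U(t) = t + t**2 (U(t) = (t**2 + 0*t) + t = (t**2 + 0) + t = t**2 + t = t + t**2)
(46 + U(2))**2 = (46 + 2*(1 + 2))**2 = (46 + 2*3)**2 = (46 + 6)**2 = 52**2 = 2704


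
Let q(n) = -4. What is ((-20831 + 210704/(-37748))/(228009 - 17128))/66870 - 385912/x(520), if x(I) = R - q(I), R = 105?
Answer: -1556241792975525739/439557089086470 ≈ -3540.5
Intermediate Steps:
x(I) = 109 (x(I) = 105 - 1*(-4) = 105 + 4 = 109)
((-20831 + 210704/(-37748))/(228009 - 17128))/66870 - 385912/x(520) = ((-20831 + 210704/(-37748))/(228009 - 17128))/66870 - 385912/109 = ((-20831 + 210704*(-1/37748))/210881)*(1/66870) - 385912*1/109 = ((-20831 - 52676/9437)*(1/210881))*(1/66870) - 385912/109 = -196634823/9437*1/210881*(1/66870) - 385912/109 = -17875893/180916727*1/66870 - 385912/109 = -5958631/4032633844830 - 385912/109 = -1556241792975525739/439557089086470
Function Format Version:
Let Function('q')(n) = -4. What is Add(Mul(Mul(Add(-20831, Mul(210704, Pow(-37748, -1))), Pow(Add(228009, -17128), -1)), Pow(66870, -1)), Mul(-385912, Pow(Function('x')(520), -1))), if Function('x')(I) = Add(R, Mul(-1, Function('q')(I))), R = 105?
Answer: Rational(-1556241792975525739, 439557089086470) ≈ -3540.5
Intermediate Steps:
Function('x')(I) = 109 (Function('x')(I) = Add(105, Mul(-1, -4)) = Add(105, 4) = 109)
Add(Mul(Mul(Add(-20831, Mul(210704, Pow(-37748, -1))), Pow(Add(228009, -17128), -1)), Pow(66870, -1)), Mul(-385912, Pow(Function('x')(520), -1))) = Add(Mul(Mul(Add(-20831, Mul(210704, Pow(-37748, -1))), Pow(Add(228009, -17128), -1)), Pow(66870, -1)), Mul(-385912, Pow(109, -1))) = Add(Mul(Mul(Add(-20831, Mul(210704, Rational(-1, 37748))), Pow(210881, -1)), Rational(1, 66870)), Mul(-385912, Rational(1, 109))) = Add(Mul(Mul(Add(-20831, Rational(-52676, 9437)), Rational(1, 210881)), Rational(1, 66870)), Rational(-385912, 109)) = Add(Mul(Mul(Rational(-196634823, 9437), Rational(1, 210881)), Rational(1, 66870)), Rational(-385912, 109)) = Add(Mul(Rational(-17875893, 180916727), Rational(1, 66870)), Rational(-385912, 109)) = Add(Rational(-5958631, 4032633844830), Rational(-385912, 109)) = Rational(-1556241792975525739, 439557089086470)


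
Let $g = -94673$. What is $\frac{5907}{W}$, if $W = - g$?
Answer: $\frac{5907}{94673} \approx 0.062394$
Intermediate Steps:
$W = 94673$ ($W = \left(-1\right) \left(-94673\right) = 94673$)
$\frac{5907}{W} = \frac{5907}{94673}$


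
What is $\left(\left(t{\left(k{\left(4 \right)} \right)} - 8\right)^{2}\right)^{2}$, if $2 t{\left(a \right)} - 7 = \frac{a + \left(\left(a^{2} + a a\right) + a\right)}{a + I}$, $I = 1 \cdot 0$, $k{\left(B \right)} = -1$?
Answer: $\frac{6561}{16} \approx 410.06$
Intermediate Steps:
$I = 0$
$t{\left(a \right)} = \frac{7}{2} + \frac{2 a + 2 a^{2}}{2 a}$ ($t{\left(a \right)} = \frac{7}{2} + \frac{\left(a + \left(\left(a^{2} + a a\right) + a\right)\right) \frac{1}{a + 0}}{2} = \frac{7}{2} + \frac{\left(a + \left(\left(a^{2} + a^{2}\right) + a\right)\right) \frac{1}{a}}{2} = \frac{7}{2} + \frac{\left(a + \left(2 a^{2} + a\right)\right) \frac{1}{a}}{2} = \frac{7}{2} + \frac{\left(a + \left(a + 2 a^{2}\right)\right) \frac{1}{a}}{2} = \frac{7}{2} + \frac{\left(2 a + 2 a^{2}\right) \frac{1}{a}}{2} = \frac{7}{2} + \frac{\frac{1}{a} \left(2 a + 2 a^{2}\right)}{2} = \frac{7}{2} + \frac{2 a + 2 a^{2}}{2 a}$)
$\left(\left(t{\left(k{\left(4 \right)} \right)} - 8\right)^{2}\right)^{2} = \left(\left(\left(\frac{9}{2} - 1\right) - 8\right)^{2}\right)^{2} = \left(\left(\frac{7}{2} - 8\right)^{2}\right)^{2} = \left(\left(- \frac{9}{2}\right)^{2}\right)^{2} = \left(\frac{81}{4}\right)^{2} = \frac{6561}{16}$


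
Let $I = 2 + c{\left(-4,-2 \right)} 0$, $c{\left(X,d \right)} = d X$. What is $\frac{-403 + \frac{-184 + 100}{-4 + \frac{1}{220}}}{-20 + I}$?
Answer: $\frac{111919}{5274} \approx 21.221$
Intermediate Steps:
$c{\left(X,d \right)} = X d$
$I = 2$ ($I = 2 + \left(-4\right) \left(-2\right) 0 = 2 + 8 \cdot 0 = 2 + 0 = 2$)
$\frac{-403 + \frac{-184 + 100}{-4 + \frac{1}{220}}}{-20 + I} = \frac{-403 + \frac{-184 + 100}{-4 + \frac{1}{220}}}{-20 + 2} = \frac{-403 - \frac{84}{-4 + \frac{1}{220}}}{-18} = \left(-403 - \frac{84}{- \frac{879}{220}}\right) \left(- \frac{1}{18}\right) = \left(-403 - - \frac{6160}{293}\right) \left(- \frac{1}{18}\right) = \left(-403 + \frac{6160}{293}\right) \left(- \frac{1}{18}\right) = \left(- \frac{111919}{293}\right) \left(- \frac{1}{18}\right) = \frac{111919}{5274}$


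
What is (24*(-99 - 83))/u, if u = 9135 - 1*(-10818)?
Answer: -1456/6651 ≈ -0.21891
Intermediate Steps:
u = 19953 (u = 9135 + 10818 = 19953)
(24*(-99 - 83))/u = (24*(-99 - 83))/19953 = (24*(-182))*(1/19953) = -4368*1/19953 = -1456/6651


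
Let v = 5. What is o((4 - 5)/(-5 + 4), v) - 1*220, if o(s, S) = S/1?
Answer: -215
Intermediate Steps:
o(s, S) = S (o(s, S) = S*1 = S)
o((4 - 5)/(-5 + 4), v) - 1*220 = 5 - 1*220 = 5 - 220 = -215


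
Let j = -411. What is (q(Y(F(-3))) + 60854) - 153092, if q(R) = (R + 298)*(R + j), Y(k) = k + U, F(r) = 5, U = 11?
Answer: -216268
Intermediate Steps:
Y(k) = 11 + k (Y(k) = k + 11 = 11 + k)
q(R) = (-411 + R)*(298 + R) (q(R) = (R + 298)*(R - 411) = (298 + R)*(-411 + R) = (-411 + R)*(298 + R))
(q(Y(F(-3))) + 60854) - 153092 = ((-122478 + (11 + 5)² - 113*(11 + 5)) + 60854) - 153092 = ((-122478 + 16² - 113*16) + 60854) - 153092 = ((-122478 + 256 - 1808) + 60854) - 153092 = (-124030 + 60854) - 153092 = -63176 - 153092 = -216268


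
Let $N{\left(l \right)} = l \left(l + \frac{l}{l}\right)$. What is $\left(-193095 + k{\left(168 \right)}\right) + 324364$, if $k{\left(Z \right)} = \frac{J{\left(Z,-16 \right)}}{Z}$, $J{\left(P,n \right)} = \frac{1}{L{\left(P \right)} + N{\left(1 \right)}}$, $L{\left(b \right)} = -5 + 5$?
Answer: $\frac{44106385}{336} \approx 1.3127 \cdot 10^{5}$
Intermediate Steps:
$N{\left(l \right)} = l \left(1 + l\right)$ ($N{\left(l \right)} = l \left(l + 1\right) = l \left(1 + l\right)$)
$L{\left(b \right)} = 0$
$J{\left(P,n \right)} = \frac{1}{2}$ ($J{\left(P,n \right)} = \frac{1}{0 + 1 \left(1 + 1\right)} = \frac{1}{0 + 1 \cdot 2} = \frac{1}{0 + 2} = \frac{1}{2}$)
$k{\left(Z \right)} = \frac{1}{2 Z}$
$\left(-193095 + k{\left(168 \right)}\right) + 324364 = \left(-193095 + \frac{1}{2 \cdot 168}\right) + 324364 = \left(-193095 + \frac{1}{2} \cdot \frac{1}{168}\right) + 324364 = \left(-193095 + \frac{1}{336}\right) + 324364 = - \frac{64879919}{336} + 324364 = \frac{44106385}{336}$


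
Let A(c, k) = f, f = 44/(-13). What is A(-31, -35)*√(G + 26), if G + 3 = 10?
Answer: -44*√33/13 ≈ -19.443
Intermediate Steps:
G = 7 (G = -3 + 10 = 7)
f = -44/13 (f = 44*(-1/13) = -44/13 ≈ -3.3846)
A(c, k) = -44/13
A(-31, -35)*√(G + 26) = -44*√(7 + 26)/13 = -44*√33/13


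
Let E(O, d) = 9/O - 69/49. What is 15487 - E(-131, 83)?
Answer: 99420533/6419 ≈ 15488.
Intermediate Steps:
E(O, d) = -69/49 + 9/O (E(O, d) = 9/O - 69*1/49 = 9/O - 69/49 = -69/49 + 9/O)
15487 - E(-131, 83) = 15487 - (-69/49 + 9/(-131)) = 15487 - (-69/49 + 9*(-1/131)) = 15487 - (-69/49 - 9/131) = 15487 - 1*(-9480/6419) = 15487 + 9480/6419 = 99420533/6419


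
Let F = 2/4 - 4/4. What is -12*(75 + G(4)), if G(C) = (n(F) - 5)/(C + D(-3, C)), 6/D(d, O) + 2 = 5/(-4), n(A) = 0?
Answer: -6105/7 ≈ -872.14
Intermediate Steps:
F = -1/2 (F = 2*(1/4) - 4*1/4 = 1/2 - 1 = -1/2 ≈ -0.50000)
D(d, O) = -24/13 (D(d, O) = 6/(-2 + 5/(-4)) = 6/(-2 + 5*(-1/4)) = 6/(-2 - 5/4) = 6/(-13/4) = 6*(-4/13) = -24/13)
G(C) = -5/(-24/13 + C) (G(C) = (0 - 5)/(C - 24/13) = -5/(-24/13 + C))
-12*(75 + G(4)) = -12*(75 - 65/(-24 + 13*4)) = -12*(75 - 65/(-24 + 52)) = -12*(75 - 65/28) = -12*2035/28 = -6105/7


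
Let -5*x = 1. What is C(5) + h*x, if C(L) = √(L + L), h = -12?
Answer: 12/5 + √10 ≈ 5.5623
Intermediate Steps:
x = -⅕ (x = -⅕*1 = -⅕ ≈ -0.20000)
C(L) = √2*√L (C(L) = √(2*L) = √2*√L)
C(5) + h*x = √2*√5 - 12*(-⅕) = √10 + 12/5 = 12/5 + √10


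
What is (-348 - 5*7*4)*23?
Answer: -11224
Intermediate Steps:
(-348 - 5*7*4)*23 = (-348 - 35*4)*23 = (-348 - 140)*23 = -488*23 = -11224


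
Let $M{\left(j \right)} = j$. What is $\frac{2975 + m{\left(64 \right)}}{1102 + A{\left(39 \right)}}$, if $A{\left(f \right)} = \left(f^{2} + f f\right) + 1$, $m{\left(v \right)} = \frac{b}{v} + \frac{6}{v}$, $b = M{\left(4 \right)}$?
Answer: $\frac{19041}{26528} \approx 0.71777$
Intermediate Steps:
$b = 4$
$m{\left(v \right)} = \frac{10}{v}$ ($m{\left(v \right)} = \frac{4}{v} + \frac{6}{v} = \frac{10}{v}$)
$A{\left(f \right)} = 1 + 2 f^{2}$ ($A{\left(f \right)} = \left(f^{2} + f^{2}\right) + 1 = 2 f^{2} + 1 = 1 + 2 f^{2}$)
$\frac{2975 + m{\left(64 \right)}}{1102 + A{\left(39 \right)}} = \frac{2975 + \frac{10}{64}}{1102 + \left(1 + 2 \cdot 39^{2}\right)} = \frac{2975 + 10 \cdot \frac{1}{64}}{1102 + \left(1 + 2 \cdot 1521\right)} = \frac{2975 + \frac{5}{32}}{1102 + \left(1 + 3042\right)} = \frac{95205}{32 \left(1102 + 3043\right)} = \frac{95205}{32 \cdot 4145} = \frac{95205}{32} \cdot \frac{1}{4145} = \frac{19041}{26528}$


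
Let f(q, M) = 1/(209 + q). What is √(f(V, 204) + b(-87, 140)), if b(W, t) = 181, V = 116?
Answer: √764738/65 ≈ 13.454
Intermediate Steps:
√(f(V, 204) + b(-87, 140)) = √(1/(209 + 116) + 181) = √(1/325 + 181) = √(58826/325) = √764738/65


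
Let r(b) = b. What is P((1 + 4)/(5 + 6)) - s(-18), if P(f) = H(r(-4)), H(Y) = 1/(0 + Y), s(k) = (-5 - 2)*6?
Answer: 167/4 ≈ 41.750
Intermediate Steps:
s(k) = -42 (s(k) = -7*6 = -42)
H(Y) = 1/Y
P(f) = -¼ (P(f) = 1/(-4) = -¼)
P((1 + 4)/(5 + 6)) - s(-18) = -¼ - 1*(-42) = -¼ + 42 = 167/4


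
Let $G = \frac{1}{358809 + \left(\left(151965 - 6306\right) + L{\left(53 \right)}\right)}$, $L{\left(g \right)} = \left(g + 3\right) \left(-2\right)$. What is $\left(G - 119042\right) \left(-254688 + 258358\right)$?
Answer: $- \frac{110172568655085}{252178} \approx -4.3688 \cdot 10^{8}$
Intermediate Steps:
$L{\left(g \right)} = -6 - 2 g$ ($L{\left(g \right)} = \left(3 + g\right) \left(-2\right) = -6 - 2 g$)
$G = \frac{1}{504356}$ ($G = \frac{1}{358809 + \left(\left(151965 - 6306\right) - 112\right)} = \frac{1}{358809 + \left(145659 - 112\right)} = \frac{1}{358809 + 145547} = \frac{1}{504356} \approx 1.9827 \cdot 10^{-6}$)
$\left(G - 119042\right) \left(-254688 + 258358\right) = \left(\frac{1}{504356} - 119042\right) \left(-254688 + 258358\right) = \left(- \frac{60039546951}{504356}\right) 3670 = - \frac{110172568655085}{252178}$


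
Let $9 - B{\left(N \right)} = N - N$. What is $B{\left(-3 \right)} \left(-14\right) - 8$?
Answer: $-134$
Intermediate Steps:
$B{\left(N \right)} = 9$ ($B{\left(N \right)} = 9 - \left(N - N\right) = 9 - 0 = 9 + 0 = 9$)
$B{\left(-3 \right)} \left(-14\right) - 8 = 9 \left(-14\right) - 8 = -126 - 8 = -134$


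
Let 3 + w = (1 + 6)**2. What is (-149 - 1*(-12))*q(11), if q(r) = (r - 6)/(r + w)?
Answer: -685/57 ≈ -12.018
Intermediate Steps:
w = 46 (w = -3 + (1 + 6)**2 = -3 + 7**2 = -3 + 49 = 46)
q(r) = (-6 + r)/(46 + r) (q(r) = (r - 6)/(r + 46) = (-6 + r)/(46 + r))
(-149 - 1*(-12))*q(11) = (-149 - 1*(-12))*((-6 + 11)/(46 + 11)) = (-149 + 12)*(5/57) = -137*5/57 = -685/57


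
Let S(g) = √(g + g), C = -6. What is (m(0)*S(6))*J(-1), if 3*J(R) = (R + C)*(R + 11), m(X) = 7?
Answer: -980*√3/3 ≈ -565.80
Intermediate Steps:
J(R) = (-6 + R)*(11 + R)/3 (J(R) = ((R - 6)*(R + 11))/3 = ((-6 + R)*(11 + R))/3 = (-6 + R)*(11 + R)/3)
S(g) = √2*√g (S(g) = √(2*g) = √2*√g)
(m(0)*S(6))*J(-1) = (7*(√2*√6))*(-22 + (⅓)*(-1)² + (5/3)*(-1)) = (7*(2*√3))*(-22 + (⅓)*1 - 5/3) = (14*√3)*(-22 + ⅓ - 5/3) = (14*√3)*(-70/3) = -980*√3/3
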